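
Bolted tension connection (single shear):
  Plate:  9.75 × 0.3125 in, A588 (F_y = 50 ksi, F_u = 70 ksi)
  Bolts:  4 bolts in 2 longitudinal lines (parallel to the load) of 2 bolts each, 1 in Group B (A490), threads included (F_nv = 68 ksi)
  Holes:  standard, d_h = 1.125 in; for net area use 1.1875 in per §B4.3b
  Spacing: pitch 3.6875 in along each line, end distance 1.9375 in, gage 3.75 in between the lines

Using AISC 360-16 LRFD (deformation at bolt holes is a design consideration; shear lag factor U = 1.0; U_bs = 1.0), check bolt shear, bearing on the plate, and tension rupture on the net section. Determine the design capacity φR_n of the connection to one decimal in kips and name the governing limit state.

Bolt shear: A_b = π(1)²/4 = 0.7854 in². φR_n = 0.75 × 68 × 0.7854 × 4 × 1 = 160.2 kips.
Bearing (0.3125 in plate, F_u = 70 ksi): end bolts L_c = 1.9375 − 1.125/2 = 1.375, R_n = min(1.2×1.375×0.3125×70, 2.4×1×0.3125×70) = 36.094 kips/bolt; interior L_c = 3.6875 − 1.125 = 2.5625, R_n = 52.5 kips/bolt. φR_n = 0.75 × (2×36.094 + 2×52.5) = 132.9 kips.
Tension rupture (net): A_n = (9.75 − 2×1.1875)×0.3125 = 2.3047 in² (U = 1.0, A_e = A_n). φR_n = 0.75 × 70 × 2.3047 = 121.0 kips.
Governing: min(160.2, 132.9, 121.0) = 121.0 kips → net-section rupture.

121.0 kips (net-section rupture governs)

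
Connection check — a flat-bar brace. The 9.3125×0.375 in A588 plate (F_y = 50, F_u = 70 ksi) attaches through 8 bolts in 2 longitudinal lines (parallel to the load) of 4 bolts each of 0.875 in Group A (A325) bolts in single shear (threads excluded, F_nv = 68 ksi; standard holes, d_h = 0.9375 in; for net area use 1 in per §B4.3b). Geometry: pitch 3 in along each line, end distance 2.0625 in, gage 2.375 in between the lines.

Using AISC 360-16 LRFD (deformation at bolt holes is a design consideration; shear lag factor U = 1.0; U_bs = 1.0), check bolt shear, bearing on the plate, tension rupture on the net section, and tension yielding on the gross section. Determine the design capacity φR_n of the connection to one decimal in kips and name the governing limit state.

Bolt shear: A_b = π(0.875)²/4 = 0.60132 in². φR_n = 0.75 × 68 × 0.60132 × 8 × 1 = 245.3 kips.
Bearing (0.375 in plate, F_u = 70 ksi): end bolts L_c = 2.0625 − 0.9375/2 = 1.59375, R_n = min(1.2×1.59375×0.375×70, 2.4×0.875×0.375×70) = 50.203 kips/bolt; interior L_c = 3 − 0.9375 = 2.0625, R_n = 55.125 kips/bolt. φR_n = 0.75 × (2×50.203 + 6×55.125) = 323.4 kips.
Tension rupture (net): A_n = (9.3125 − 2×1)×0.375 = 2.7422 in² (U = 1.0, A_e = A_n). φR_n = 0.75 × 70 × 2.7422 = 144.0 kips.
Tension yield (gross): A_g = 9.3125×0.375 = 3.4922 in². φR_n = 0.90 × 50 × 3.4922 = 157.1 kips.
Governing: min(245.3, 323.4, 144.0, 157.1) = 144.0 kips → net-section rupture.

144.0 kips (net-section rupture governs)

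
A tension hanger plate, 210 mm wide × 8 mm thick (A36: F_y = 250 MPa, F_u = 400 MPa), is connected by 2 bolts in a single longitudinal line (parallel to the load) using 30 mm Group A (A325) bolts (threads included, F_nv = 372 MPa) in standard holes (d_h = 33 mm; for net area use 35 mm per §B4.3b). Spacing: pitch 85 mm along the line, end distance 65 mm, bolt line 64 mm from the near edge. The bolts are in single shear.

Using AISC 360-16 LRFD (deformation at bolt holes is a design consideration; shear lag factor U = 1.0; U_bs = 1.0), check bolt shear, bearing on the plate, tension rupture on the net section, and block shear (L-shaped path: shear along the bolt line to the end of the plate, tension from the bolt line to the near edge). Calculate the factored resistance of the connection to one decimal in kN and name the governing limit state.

Bolt shear: A_b = π(30)²/4 = 706.86 mm². φR_n = 0.75 × 372 × 706.86 × 2 × 1 = 394.4 kN.
Bearing (8 mm plate, F_u = 400 MPa): end bolts L_c = 65 − 33/2 = 48.5, R_n = min(1.2×48.5×8×400, 2.4×30×8×400) = 186.24 kN/bolt; interior L_c = 85 − 33 = 52, R_n = 199.68 kN/bolt. φR_n = 0.75 × (1×186.24 + 1×199.68) = 289.4 kN.
Tension rupture (net): A_n = (210 − 1×35)×8 = 1400 mm² (U = 1.0, A_e = A_n). φR_n = 0.75 × 400 × 1400 = 420.0 kN.
Block shear: shear path 1×[65+1×85] = 1×150 mm, A_gv = 1200, A_nv = 1×(150 − 1.5×35)×8 = 780 mm²; tension to near edge: (64 − 0.5×35)×8 = 372 mm². R_n = min(0.6×400×780, 0.6×250×1200) + 1.0×400×372 = min(187.2, 180) + 148.8 = 328.8 kN. φR_n = 0.75 × 328.8 = 246.6 kN.
Governing: min(394.4, 289.4, 420.0, 246.6) = 246.6 kN → block shear.

246.6 kN (block shear governs)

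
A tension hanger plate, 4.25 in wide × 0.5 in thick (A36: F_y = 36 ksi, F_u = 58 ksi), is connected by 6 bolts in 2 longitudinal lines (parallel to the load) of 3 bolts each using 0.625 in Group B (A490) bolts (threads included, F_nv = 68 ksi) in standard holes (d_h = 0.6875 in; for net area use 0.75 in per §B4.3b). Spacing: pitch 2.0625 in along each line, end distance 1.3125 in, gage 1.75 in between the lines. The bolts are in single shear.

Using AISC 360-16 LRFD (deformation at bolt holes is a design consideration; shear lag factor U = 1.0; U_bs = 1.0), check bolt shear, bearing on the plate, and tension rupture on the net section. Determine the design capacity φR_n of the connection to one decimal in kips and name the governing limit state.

59.8 kips (net-section rupture governs)

Bolt shear: A_b = π(0.625)²/4 = 0.3068 in². φR_n = 0.75 × 68 × 0.3068 × 6 × 1 = 93.9 kips.
Bearing (0.5 in plate, F_u = 58 ksi): end bolts L_c = 1.3125 − 0.6875/2 = 0.96875, R_n = min(1.2×0.96875×0.5×58, 2.4×0.625×0.5×58) = 33.713 kips/bolt; interior L_c = 2.0625 − 0.6875 = 1.375, R_n = 43.5 kips/bolt. φR_n = 0.75 × (2×33.713 + 4×43.5) = 181.1 kips.
Tension rupture (net): A_n = (4.25 − 2×0.75)×0.5 = 1.375 in² (U = 1.0, A_e = A_n). φR_n = 0.75 × 58 × 1.375 = 59.8 kips.
Governing: min(93.9, 181.1, 59.8) = 59.8 kips → net-section rupture.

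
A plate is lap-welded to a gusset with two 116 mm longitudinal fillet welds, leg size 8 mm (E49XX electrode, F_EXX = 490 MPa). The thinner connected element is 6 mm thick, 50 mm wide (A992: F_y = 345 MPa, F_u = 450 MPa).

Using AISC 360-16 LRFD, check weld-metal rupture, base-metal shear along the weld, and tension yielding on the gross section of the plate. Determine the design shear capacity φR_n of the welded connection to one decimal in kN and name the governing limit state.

93.2 kN (gross-section yield governs)

Weld metal: throat = 0.707×8 = 5.656 mm, L = 2×116 = 232 mm. φR_n = 0.75 × 0.6 × 490 × 5.656 × 232 = 289.3 kN.
Base metal shear (6 mm plate): yield φR_n = 1.0×0.6×345×6×232 = 288.1 kN; rupture φR_n = 0.75×0.6×450×6×232 = 281.9 kN; take 281.9 kN (rupture).
Tension yield (gross): A_g = 50×6 = 300 mm². φR_n = 0.90 × 345 × 300 = 93.2 kN.
Governing: min(289.3, 281.9, 93.2) = 93.2 kN → gross-section yield.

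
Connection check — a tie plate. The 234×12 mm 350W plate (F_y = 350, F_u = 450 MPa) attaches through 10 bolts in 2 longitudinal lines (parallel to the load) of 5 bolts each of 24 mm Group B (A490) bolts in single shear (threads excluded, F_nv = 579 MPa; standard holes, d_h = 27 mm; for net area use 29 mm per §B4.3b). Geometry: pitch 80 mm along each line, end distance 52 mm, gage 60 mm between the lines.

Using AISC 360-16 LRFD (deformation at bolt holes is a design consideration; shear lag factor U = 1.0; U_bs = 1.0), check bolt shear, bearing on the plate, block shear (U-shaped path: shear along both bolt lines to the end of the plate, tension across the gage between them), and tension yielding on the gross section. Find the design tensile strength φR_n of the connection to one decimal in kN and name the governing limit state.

Bolt shear: A_b = π(24)²/4 = 452.39 mm². φR_n = 0.75 × 579 × 452.39 × 10 × 1 = 1964.5 kN.
Bearing (12 mm plate, F_u = 450 MPa): end bolts L_c = 52 − 27/2 = 38.5, R_n = min(1.2×38.5×12×450, 2.4×24×12×450) = 249.48 kN/bolt; interior L_c = 80 − 27 = 53, R_n = 311.04 kN/bolt. φR_n = 0.75 × (2×249.48 + 8×311.04) = 2240.5 kN.
Block shear: shear path 2×[52+4×80] = 2×372 mm, A_gv = 8928, A_nv = 2×(372 − 4.5×29)×12 = 5796 mm²; tension across gage: (60 − 1×29)×12 = 372 mm². R_n = min(0.6×450×5796, 0.6×350×8928) + 1.0×450×372 = min(1564.9, 1874.9) + 167.4 = 1732.3 kN. φR_n = 0.75 × 1732.3 = 1299.2 kN.
Tension yield (gross): A_g = 234×12 = 2808 mm². φR_n = 0.90 × 350 × 2808 = 884.5 kN.
Governing: min(1964.5, 2240.5, 1299.2, 884.5) = 884.5 kN → gross-section yield.

884.5 kN (gross-section yield governs)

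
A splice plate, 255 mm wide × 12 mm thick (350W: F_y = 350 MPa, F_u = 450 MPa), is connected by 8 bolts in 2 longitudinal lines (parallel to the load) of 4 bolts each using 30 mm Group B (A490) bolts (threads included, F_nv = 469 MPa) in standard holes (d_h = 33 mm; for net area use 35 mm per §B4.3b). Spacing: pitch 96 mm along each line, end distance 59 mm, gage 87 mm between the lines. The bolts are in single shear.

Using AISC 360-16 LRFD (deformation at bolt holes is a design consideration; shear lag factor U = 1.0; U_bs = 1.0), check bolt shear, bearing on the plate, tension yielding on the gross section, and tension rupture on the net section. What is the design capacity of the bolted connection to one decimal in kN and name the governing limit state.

Bolt shear: A_b = π(30)²/4 = 706.86 mm². φR_n = 0.75 × 469 × 706.86 × 8 × 1 = 1989.1 kN.
Bearing (12 mm plate, F_u = 450 MPa): end bolts L_c = 59 − 33/2 = 42.5, R_n = min(1.2×42.5×12×450, 2.4×30×12×450) = 275.4 kN/bolt; interior L_c = 96 − 33 = 63, R_n = 388.8 kN/bolt. φR_n = 0.75 × (2×275.4 + 6×388.8) = 2162.7 kN.
Tension yield (gross): A_g = 255×12 = 3060 mm². φR_n = 0.90 × 350 × 3060 = 963.9 kN.
Tension rupture (net): A_n = (255 − 2×35)×12 = 2220 mm² (U = 1.0, A_e = A_n). φR_n = 0.75 × 450 × 2220 = 749.3 kN.
Governing: min(1989.1, 2162.7, 963.9, 749.3) = 749.3 kN → net-section rupture.

749.3 kN (net-section rupture governs)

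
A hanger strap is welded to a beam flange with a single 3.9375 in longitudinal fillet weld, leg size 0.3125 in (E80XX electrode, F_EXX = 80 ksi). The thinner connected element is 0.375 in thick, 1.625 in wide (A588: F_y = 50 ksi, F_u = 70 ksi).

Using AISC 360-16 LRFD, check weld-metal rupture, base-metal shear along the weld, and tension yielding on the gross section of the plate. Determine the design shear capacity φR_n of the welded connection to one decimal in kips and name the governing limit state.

Weld metal: throat = 0.707×0.3125 = 0.22094 in, L = 3.9375 in. φR_n = 0.75 × 0.6 × 80 × 0.22094 × 3.9375 = 31.3 kips.
Base metal shear (0.375 in plate): yield φR_n = 1.0×0.6×50×0.375×3.9375 = 44.3 kips; rupture φR_n = 0.75×0.6×70×0.375×3.9375 = 46.5 kips; take 44.3 kips (yield).
Tension yield (gross): A_g = 1.625×0.375 = 0.60938 in². φR_n = 0.90 × 50 × 0.60938 = 27.4 kips.
Governing: min(31.3, 44.3, 27.4) = 27.4 kips → gross-section yield.

27.4 kips (gross-section yield governs)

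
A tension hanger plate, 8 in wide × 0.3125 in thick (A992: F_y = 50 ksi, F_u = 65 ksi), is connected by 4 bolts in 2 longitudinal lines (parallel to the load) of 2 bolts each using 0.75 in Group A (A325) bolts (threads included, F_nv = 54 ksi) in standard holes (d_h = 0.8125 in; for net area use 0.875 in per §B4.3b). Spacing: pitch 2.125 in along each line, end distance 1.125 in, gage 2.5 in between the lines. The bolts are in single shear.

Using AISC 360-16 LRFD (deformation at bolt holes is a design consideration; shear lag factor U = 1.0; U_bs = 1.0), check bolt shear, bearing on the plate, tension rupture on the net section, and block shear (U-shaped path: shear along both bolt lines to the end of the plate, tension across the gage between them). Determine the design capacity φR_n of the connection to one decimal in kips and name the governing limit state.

60.2 kips (block shear governs)

Bolt shear: A_b = π(0.75)²/4 = 0.44179 in². φR_n = 0.75 × 54 × 0.44179 × 4 × 1 = 71.6 kips.
Bearing (0.3125 in plate, F_u = 65 ksi): end bolts L_c = 1.125 − 0.8125/2 = 0.71875, R_n = min(1.2×0.71875×0.3125×65, 2.4×0.75×0.3125×65) = 17.52 kips/bolt; interior L_c = 2.125 − 0.8125 = 1.3125, R_n = 31.992 kips/bolt. φR_n = 0.75 × (2×17.52 + 2×31.992) = 74.3 kips.
Tension rupture (net): A_n = (8 − 2×0.875)×0.3125 = 1.9531 in² (U = 1.0, A_e = A_n). φR_n = 0.75 × 65 × 1.9531 = 95.2 kips.
Block shear: shear path 2×[1.125+1×2.125] = 2×3.25 in, A_gv = 2.0313, A_nv = 2×(3.25 − 1.5×0.875)×0.3125 = 1.2109 in²; tension across gage: (2.5 − 1×0.875)×0.3125 = 0.50781 in². R_n = min(0.6×65×1.2109, 0.6×50×2.0313) + 1.0×65×0.50781 = min(47.225, 60.939) + 33.008 = 80.233 kips. φR_n = 0.75 × 80.233 = 60.2 kips.
Governing: min(71.6, 74.3, 95.2, 60.2) = 60.2 kips → block shear.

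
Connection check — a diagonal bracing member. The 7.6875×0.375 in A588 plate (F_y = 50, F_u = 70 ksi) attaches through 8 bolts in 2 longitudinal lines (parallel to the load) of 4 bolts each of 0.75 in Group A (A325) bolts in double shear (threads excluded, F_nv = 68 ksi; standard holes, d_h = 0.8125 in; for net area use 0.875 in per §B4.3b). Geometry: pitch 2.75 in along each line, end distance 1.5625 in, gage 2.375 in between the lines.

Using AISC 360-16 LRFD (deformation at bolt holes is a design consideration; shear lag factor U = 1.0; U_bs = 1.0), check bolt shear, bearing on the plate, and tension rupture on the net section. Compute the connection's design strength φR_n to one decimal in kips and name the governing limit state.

Bolt shear: A_b = π(0.75)²/4 = 0.44179 in². φR_n = 0.75 × 68 × 0.44179 × 8 × 2 = 360.5 kips.
Bearing (0.375 in plate, F_u = 70 ksi): end bolts L_c = 1.5625 − 0.8125/2 = 1.15625, R_n = min(1.2×1.15625×0.375×70, 2.4×0.75×0.375×70) = 36.422 kips/bolt; interior L_c = 2.75 − 0.8125 = 1.9375, R_n = 47.25 kips/bolt. φR_n = 0.75 × (2×36.422 + 6×47.25) = 267.3 kips.
Tension rupture (net): A_n = (7.6875 − 2×0.875)×0.375 = 2.2266 in² (U = 1.0, A_e = A_n). φR_n = 0.75 × 70 × 2.2266 = 116.9 kips.
Governing: min(360.5, 267.3, 116.9) = 116.9 kips → net-section rupture.

116.9 kips (net-section rupture governs)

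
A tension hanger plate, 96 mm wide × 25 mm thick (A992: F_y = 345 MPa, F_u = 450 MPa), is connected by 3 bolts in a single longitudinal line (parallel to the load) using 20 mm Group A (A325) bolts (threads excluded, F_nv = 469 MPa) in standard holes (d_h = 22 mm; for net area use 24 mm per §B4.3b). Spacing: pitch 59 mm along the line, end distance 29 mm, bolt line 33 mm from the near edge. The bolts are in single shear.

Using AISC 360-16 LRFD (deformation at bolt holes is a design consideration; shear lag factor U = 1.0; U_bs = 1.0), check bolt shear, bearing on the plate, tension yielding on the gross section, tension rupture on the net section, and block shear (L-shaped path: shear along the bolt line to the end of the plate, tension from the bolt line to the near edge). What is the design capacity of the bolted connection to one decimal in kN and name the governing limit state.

Bolt shear: A_b = π(20)²/4 = 314.16 mm². φR_n = 0.75 × 469 × 314.16 × 3 × 1 = 331.5 kN.
Bearing (25 mm plate, F_u = 450 MPa): end bolts L_c = 29 − 22/2 = 18, R_n = min(1.2×18×25×450, 2.4×20×25×450) = 243 kN/bolt; interior L_c = 59 − 22 = 37, R_n = 499.5 kN/bolt. φR_n = 0.75 × (1×243 + 2×499.5) = 931.5 kN.
Tension yield (gross): A_g = 96×25 = 2400 mm². φR_n = 0.90 × 345 × 2400 = 745.2 kN.
Tension rupture (net): A_n = (96 − 1×24)×25 = 1800 mm² (U = 1.0, A_e = A_n). φR_n = 0.75 × 450 × 1800 = 607.5 kN.
Block shear: shear path 1×[29+2×59] = 1×147 mm, A_gv = 3675, A_nv = 1×(147 − 2.5×24)×25 = 2175 mm²; tension to near edge: (33 − 0.5×24)×25 = 525 mm². R_n = min(0.6×450×2175, 0.6×345×3675) + 1.0×450×525 = min(587.25, 760.73) + 236.25 = 823.5 kN. φR_n = 0.75 × 823.5 = 617.6 kN.
Governing: min(331.5, 931.5, 745.2, 607.5, 617.6) = 331.5 kN → bolt shear.

331.5 kN (bolt shear governs)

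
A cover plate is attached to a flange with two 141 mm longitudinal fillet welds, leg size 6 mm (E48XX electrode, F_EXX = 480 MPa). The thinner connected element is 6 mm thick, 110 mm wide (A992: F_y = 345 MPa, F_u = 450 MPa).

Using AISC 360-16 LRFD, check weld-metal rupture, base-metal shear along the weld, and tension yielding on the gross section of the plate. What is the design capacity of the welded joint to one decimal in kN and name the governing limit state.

Weld metal: throat = 0.707×6 = 4.242 mm, L = 2×141 = 282 mm. φR_n = 0.75 × 0.6 × 480 × 4.242 × 282 = 258.4 kN.
Base metal shear (6 mm plate): yield φR_n = 1.0×0.6×345×6×282 = 350.2 kN; rupture φR_n = 0.75×0.6×450×6×282 = 342.6 kN; take 342.6 kN (rupture).
Tension yield (gross): A_g = 110×6 = 660 mm². φR_n = 0.90 × 345 × 660 = 204.9 kN.
Governing: min(258.4, 342.6, 204.9) = 204.9 kN → gross-section yield.

204.9 kN (gross-section yield governs)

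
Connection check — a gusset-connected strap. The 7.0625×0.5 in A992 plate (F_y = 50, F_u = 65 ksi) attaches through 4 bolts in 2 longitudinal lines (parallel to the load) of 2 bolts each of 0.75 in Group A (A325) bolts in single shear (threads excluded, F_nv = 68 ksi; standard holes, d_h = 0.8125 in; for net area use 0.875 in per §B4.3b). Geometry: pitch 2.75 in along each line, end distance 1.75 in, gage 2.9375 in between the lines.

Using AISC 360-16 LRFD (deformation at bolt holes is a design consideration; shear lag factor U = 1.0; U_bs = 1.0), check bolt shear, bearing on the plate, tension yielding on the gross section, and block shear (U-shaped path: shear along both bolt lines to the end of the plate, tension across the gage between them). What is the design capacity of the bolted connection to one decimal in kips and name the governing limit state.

Bolt shear: A_b = π(0.75)²/4 = 0.44179 in². φR_n = 0.75 × 68 × 0.44179 × 4 × 1 = 90.1 kips.
Bearing (0.5 in plate, F_u = 65 ksi): end bolts L_c = 1.75 − 0.8125/2 = 1.34375, R_n = min(1.2×1.34375×0.5×65, 2.4×0.75×0.5×65) = 52.406 kips/bolt; interior L_c = 2.75 − 0.8125 = 1.9375, R_n = 58.5 kips/bolt. φR_n = 0.75 × (2×52.406 + 2×58.5) = 166.4 kips.
Tension yield (gross): A_g = 7.0625×0.5 = 3.5313 in². φR_n = 0.90 × 50 × 3.5313 = 158.9 kips.
Block shear: shear path 2×[1.75+1×2.75] = 2×4.5 in, A_gv = 4.5, A_nv = 2×(4.5 − 1.5×0.875)×0.5 = 3.1875 in²; tension across gage: (2.9375 − 1×0.875)×0.5 = 1.0313 in². R_n = min(0.6×65×3.1875, 0.6×50×4.5) + 1.0×65×1.0313 = min(124.31, 135) + 67.035 = 191.35 kips. φR_n = 0.75 × 191.35 = 143.5 kips.
Governing: min(90.1, 166.4, 158.9, 143.5) = 90.1 kips → bolt shear.

90.1 kips (bolt shear governs)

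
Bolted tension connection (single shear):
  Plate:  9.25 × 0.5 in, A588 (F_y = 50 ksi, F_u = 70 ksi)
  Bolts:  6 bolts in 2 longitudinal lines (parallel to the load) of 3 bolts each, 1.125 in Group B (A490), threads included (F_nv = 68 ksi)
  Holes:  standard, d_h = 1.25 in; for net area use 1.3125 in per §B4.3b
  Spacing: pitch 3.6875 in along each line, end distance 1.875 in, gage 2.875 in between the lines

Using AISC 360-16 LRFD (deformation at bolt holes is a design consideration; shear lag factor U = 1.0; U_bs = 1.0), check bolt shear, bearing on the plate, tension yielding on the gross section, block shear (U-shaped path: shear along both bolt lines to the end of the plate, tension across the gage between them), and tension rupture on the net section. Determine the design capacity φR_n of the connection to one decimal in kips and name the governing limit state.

173.9 kips (net-section rupture governs)

Bolt shear: A_b = π(1.125)²/4 = 0.99402 in². φR_n = 0.75 × 68 × 0.99402 × 6 × 1 = 304.2 kips.
Bearing (0.5 in plate, F_u = 70 ksi): end bolts L_c = 1.875 − 1.25/2 = 1.25, R_n = min(1.2×1.25×0.5×70, 2.4×1.125×0.5×70) = 52.5 kips/bolt; interior L_c = 3.6875 − 1.25 = 2.4375, R_n = 94.5 kips/bolt. φR_n = 0.75 × (2×52.5 + 4×94.5) = 362.3 kips.
Tension yield (gross): A_g = 9.25×0.5 = 4.625 in². φR_n = 0.90 × 50 × 4.625 = 208.1 kips.
Block shear: shear path 2×[1.875+2×3.6875] = 2×9.25 in, A_gv = 9.25, A_nv = 2×(9.25 − 2.5×1.3125)×0.5 = 5.9688 in²; tension across gage: (2.875 − 1×1.3125)×0.5 = 0.78125 in². R_n = min(0.6×70×5.9688, 0.6×50×9.25) + 1.0×70×0.78125 = min(250.69, 277.5) + 54.688 = 305.38 kips. φR_n = 0.75 × 305.38 = 229.0 kips.
Tension rupture (net): A_n = (9.25 − 2×1.3125)×0.5 = 3.3125 in² (U = 1.0, A_e = A_n). φR_n = 0.75 × 70 × 3.3125 = 173.9 kips.
Governing: min(304.2, 362.3, 208.1, 229.0, 173.9) = 173.9 kips → net-section rupture.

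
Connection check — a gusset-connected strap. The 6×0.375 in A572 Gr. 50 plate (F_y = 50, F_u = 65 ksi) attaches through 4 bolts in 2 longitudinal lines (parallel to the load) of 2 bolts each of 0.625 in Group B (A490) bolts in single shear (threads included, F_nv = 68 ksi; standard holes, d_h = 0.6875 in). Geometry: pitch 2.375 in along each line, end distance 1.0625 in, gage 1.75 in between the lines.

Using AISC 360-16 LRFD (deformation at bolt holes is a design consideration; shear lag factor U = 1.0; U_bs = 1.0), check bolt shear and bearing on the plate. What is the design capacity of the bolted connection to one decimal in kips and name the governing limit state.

Bolt shear: A_b = π(0.625)²/4 = 0.3068 in². φR_n = 0.75 × 68 × 0.3068 × 4 × 1 = 62.6 kips.
Bearing (0.375 in plate, F_u = 65 ksi): end bolts L_c = 1.0625 − 0.6875/2 = 0.71875, R_n = min(1.2×0.71875×0.375×65, 2.4×0.625×0.375×65) = 21.023 kips/bolt; interior L_c = 2.375 − 0.6875 = 1.6875, R_n = 36.563 kips/bolt. φR_n = 0.75 × (2×21.023 + 2×36.563) = 86.4 kips.
Governing: min(62.6, 86.4) = 62.6 kips → bolt shear.

62.6 kips (bolt shear governs)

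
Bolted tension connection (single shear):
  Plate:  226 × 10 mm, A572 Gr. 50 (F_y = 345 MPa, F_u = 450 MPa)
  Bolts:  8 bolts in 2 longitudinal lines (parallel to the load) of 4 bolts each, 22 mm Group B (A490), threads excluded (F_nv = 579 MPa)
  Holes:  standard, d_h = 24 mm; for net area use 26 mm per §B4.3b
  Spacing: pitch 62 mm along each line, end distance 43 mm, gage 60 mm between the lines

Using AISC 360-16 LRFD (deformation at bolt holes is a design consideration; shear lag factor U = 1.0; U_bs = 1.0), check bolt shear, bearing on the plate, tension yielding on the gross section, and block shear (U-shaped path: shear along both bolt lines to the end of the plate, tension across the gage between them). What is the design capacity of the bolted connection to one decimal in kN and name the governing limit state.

Bolt shear: A_b = π(22)²/4 = 380.13 mm². φR_n = 0.75 × 579 × 380.13 × 8 × 1 = 1320.6 kN.
Bearing (10 mm plate, F_u = 450 MPa): end bolts L_c = 43 − 24/2 = 31, R_n = min(1.2×31×10×450, 2.4×22×10×450) = 167.4 kN/bolt; interior L_c = 62 − 24 = 38, R_n = 205.2 kN/bolt. φR_n = 0.75 × (2×167.4 + 6×205.2) = 1174.5 kN.
Tension yield (gross): A_g = 226×10 = 2260 mm². φR_n = 0.90 × 345 × 2260 = 701.7 kN.
Block shear: shear path 2×[43+3×62] = 2×229 mm, A_gv = 4580, A_nv = 2×(229 − 3.5×26)×10 = 2760 mm²; tension across gage: (60 − 1×26)×10 = 340 mm². R_n = min(0.6×450×2760, 0.6×345×4580) + 1.0×450×340 = min(745.2, 948.06) + 153 = 898.2 kN. φR_n = 0.75 × 898.2 = 673.7 kN.
Governing: min(1320.6, 1174.5, 701.7, 673.7) = 673.7 kN → block shear.

673.7 kN (block shear governs)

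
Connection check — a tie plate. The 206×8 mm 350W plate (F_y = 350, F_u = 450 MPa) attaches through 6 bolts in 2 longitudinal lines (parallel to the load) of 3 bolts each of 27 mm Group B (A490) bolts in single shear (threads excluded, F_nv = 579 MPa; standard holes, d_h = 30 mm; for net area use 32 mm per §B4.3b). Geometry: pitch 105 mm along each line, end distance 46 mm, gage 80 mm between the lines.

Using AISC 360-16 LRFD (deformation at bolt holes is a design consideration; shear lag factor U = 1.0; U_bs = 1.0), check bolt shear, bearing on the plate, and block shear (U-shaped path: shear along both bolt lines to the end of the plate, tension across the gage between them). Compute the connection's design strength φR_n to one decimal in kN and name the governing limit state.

Bolt shear: A_b = π(27)²/4 = 572.56 mm². φR_n = 0.75 × 579 × 572.56 × 6 × 1 = 1491.8 kN.
Bearing (8 mm plate, F_u = 450 MPa): end bolts L_c = 46 − 30/2 = 31, R_n = min(1.2×31×8×450, 2.4×27×8×450) = 133.92 kN/bolt; interior L_c = 105 − 30 = 75, R_n = 233.28 kN/bolt. φR_n = 0.75 × (2×133.92 + 4×233.28) = 900.7 kN.
Block shear: shear path 2×[46+2×105] = 2×256 mm, A_gv = 4096, A_nv = 2×(256 − 2.5×32)×8 = 2816 mm²; tension across gage: (80 − 1×32)×8 = 384 mm². R_n = min(0.6×450×2816, 0.6×350×4096) + 1.0×450×384 = min(760.32, 860.16) + 172.8 = 933.12 kN. φR_n = 0.75 × 933.12 = 699.8 kN.
Governing: min(1491.8, 900.7, 699.8) = 699.8 kN → block shear.

699.8 kN (block shear governs)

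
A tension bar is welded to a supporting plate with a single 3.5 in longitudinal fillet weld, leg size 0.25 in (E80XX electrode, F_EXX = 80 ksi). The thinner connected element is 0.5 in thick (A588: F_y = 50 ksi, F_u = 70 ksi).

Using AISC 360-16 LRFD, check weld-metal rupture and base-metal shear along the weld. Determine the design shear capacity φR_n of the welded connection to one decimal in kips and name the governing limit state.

22.3 kips (weld metal governs)

Weld metal: throat = 0.707×0.25 = 0.17675 in, L = 3.5 in. φR_n = 0.75 × 0.6 × 80 × 0.17675 × 3.5 = 22.3 kips.
Base metal shear (0.5 in plate): yield φR_n = 1.0×0.6×50×0.5×3.5 = 52.5 kips; rupture φR_n = 0.75×0.6×70×0.5×3.5 = 55.1 kips; take 52.5 kips (yield).
Governing: min(22.3, 52.5) = 22.3 kips → weld metal.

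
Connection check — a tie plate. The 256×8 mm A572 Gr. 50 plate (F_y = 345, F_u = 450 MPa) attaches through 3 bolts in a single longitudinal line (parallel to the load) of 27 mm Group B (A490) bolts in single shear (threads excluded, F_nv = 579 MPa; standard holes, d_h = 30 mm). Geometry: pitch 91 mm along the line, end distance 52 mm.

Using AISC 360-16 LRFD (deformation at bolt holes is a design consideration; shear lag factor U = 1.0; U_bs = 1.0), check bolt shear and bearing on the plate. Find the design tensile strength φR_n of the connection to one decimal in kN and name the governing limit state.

Bolt shear: A_b = π(27)²/4 = 572.56 mm². φR_n = 0.75 × 579 × 572.56 × 3 × 1 = 745.9 kN.
Bearing (8 mm plate, F_u = 450 MPa): end bolts L_c = 52 − 30/2 = 37, R_n = min(1.2×37×8×450, 2.4×27×8×450) = 159.84 kN/bolt; interior L_c = 91 − 30 = 61, R_n = 233.28 kN/bolt. φR_n = 0.75 × (1×159.84 + 2×233.28) = 469.8 kN.
Governing: min(745.9, 469.8) = 469.8 kN → bearing.

469.8 kN (bearing governs)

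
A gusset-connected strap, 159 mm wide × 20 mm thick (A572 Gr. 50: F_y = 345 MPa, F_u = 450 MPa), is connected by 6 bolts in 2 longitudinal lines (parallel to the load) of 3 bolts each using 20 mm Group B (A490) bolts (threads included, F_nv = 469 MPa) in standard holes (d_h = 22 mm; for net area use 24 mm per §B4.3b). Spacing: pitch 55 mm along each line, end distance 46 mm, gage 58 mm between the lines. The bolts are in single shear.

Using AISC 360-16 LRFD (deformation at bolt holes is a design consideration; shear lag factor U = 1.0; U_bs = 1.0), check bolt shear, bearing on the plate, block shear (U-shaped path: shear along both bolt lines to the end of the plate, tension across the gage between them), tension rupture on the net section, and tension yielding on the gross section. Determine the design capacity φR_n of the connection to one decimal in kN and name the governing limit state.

Bolt shear: A_b = π(20)²/4 = 314.16 mm². φR_n = 0.75 × 469 × 314.16 × 6 × 1 = 663.0 kN.
Bearing (20 mm plate, F_u = 450 MPa): end bolts L_c = 46 − 22/2 = 35, R_n = min(1.2×35×20×450, 2.4×20×20×450) = 378 kN/bolt; interior L_c = 55 − 22 = 33, R_n = 356.4 kN/bolt. φR_n = 0.75 × (2×378 + 4×356.4) = 1636.2 kN.
Block shear: shear path 2×[46+2×55] = 2×156 mm, A_gv = 6240, A_nv = 2×(156 − 2.5×24)×20 = 3840 mm²; tension across gage: (58 − 1×24)×20 = 680 mm². R_n = min(0.6×450×3840, 0.6×345×6240) + 1.0×450×680 = min(1036.8, 1291.7) + 306 = 1342.8 kN. φR_n = 0.75 × 1342.8 = 1007.1 kN.
Tension rupture (net): A_n = (159 − 2×24)×20 = 2220 mm² (U = 1.0, A_e = A_n). φR_n = 0.75 × 450 × 2220 = 749.3 kN.
Tension yield (gross): A_g = 159×20 = 3180 mm². φR_n = 0.90 × 345 × 3180 = 987.4 kN.
Governing: min(663.0, 1636.2, 1007.1, 749.3, 987.4) = 663.0 kN → bolt shear.

663.0 kN (bolt shear governs)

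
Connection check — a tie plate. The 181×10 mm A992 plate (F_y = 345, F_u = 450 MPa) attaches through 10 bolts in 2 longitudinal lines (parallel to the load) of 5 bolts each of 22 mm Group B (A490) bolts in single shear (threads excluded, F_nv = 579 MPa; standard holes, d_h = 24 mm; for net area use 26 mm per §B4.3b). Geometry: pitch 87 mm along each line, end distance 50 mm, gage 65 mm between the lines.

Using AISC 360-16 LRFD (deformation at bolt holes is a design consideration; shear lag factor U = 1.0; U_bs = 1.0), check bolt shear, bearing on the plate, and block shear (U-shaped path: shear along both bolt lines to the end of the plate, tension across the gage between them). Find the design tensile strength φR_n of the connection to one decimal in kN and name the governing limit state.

1269.7 kN (block shear governs)

Bolt shear: A_b = π(22)²/4 = 380.13 mm². φR_n = 0.75 × 579 × 380.13 × 10 × 1 = 1650.7 kN.
Bearing (10 mm plate, F_u = 450 MPa): end bolts L_c = 50 − 24/2 = 38, R_n = min(1.2×38×10×450, 2.4×22×10×450) = 205.2 kN/bolt; interior L_c = 87 − 24 = 63, R_n = 237.6 kN/bolt. φR_n = 0.75 × (2×205.2 + 8×237.6) = 1733.4 kN.
Block shear: shear path 2×[50+4×87] = 2×398 mm, A_gv = 7960, A_nv = 2×(398 − 4.5×26)×10 = 5620 mm²; tension across gage: (65 − 1×26)×10 = 390 mm². R_n = min(0.6×450×5620, 0.6×345×7960) + 1.0×450×390 = min(1517.4, 1647.7) + 175.5 = 1692.9 kN. φR_n = 0.75 × 1692.9 = 1269.7 kN.
Governing: min(1650.7, 1733.4, 1269.7) = 1269.7 kN → block shear.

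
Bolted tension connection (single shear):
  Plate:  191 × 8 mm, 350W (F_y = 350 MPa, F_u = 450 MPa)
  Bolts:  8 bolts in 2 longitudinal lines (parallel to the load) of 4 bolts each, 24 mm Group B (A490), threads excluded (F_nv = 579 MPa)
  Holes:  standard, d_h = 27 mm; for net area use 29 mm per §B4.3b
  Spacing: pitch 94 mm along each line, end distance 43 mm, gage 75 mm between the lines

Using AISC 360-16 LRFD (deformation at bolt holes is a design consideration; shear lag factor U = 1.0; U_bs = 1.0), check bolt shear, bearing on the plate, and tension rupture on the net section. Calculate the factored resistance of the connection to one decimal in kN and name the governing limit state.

Bolt shear: A_b = π(24)²/4 = 452.39 mm². φR_n = 0.75 × 579 × 452.39 × 8 × 1 = 1571.6 kN.
Bearing (8 mm plate, F_u = 450 MPa): end bolts L_c = 43 − 27/2 = 29.5, R_n = min(1.2×29.5×8×450, 2.4×24×8×450) = 127.44 kN/bolt; interior L_c = 94 − 27 = 67, R_n = 207.36 kN/bolt. φR_n = 0.75 × (2×127.44 + 6×207.36) = 1124.3 kN.
Tension rupture (net): A_n = (191 − 2×29)×8 = 1064 mm² (U = 1.0, A_e = A_n). φR_n = 0.75 × 450 × 1064 = 359.1 kN.
Governing: min(1571.6, 1124.3, 359.1) = 359.1 kN → net-section rupture.

359.1 kN (net-section rupture governs)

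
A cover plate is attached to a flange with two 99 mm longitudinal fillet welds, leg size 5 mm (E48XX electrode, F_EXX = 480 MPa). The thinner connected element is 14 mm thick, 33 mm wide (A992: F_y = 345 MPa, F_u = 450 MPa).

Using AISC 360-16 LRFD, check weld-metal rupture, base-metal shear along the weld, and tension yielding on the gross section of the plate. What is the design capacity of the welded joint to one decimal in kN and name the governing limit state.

Weld metal: throat = 0.707×5 = 3.535 mm, L = 2×99 = 198 mm. φR_n = 0.75 × 0.6 × 480 × 3.535 × 198 = 151.2 kN.
Base metal shear (14 mm plate): yield φR_n = 1.0×0.6×345×14×198 = 573.8 kN; rupture φR_n = 0.75×0.6×450×14×198 = 561.3 kN; take 561.3 kN (rupture).
Tension yield (gross): A_g = 33×14 = 462 mm². φR_n = 0.90 × 345 × 462 = 143.5 kN.
Governing: min(151.2, 561.3, 143.5) = 143.5 kN → gross-section yield.

143.5 kN (gross-section yield governs)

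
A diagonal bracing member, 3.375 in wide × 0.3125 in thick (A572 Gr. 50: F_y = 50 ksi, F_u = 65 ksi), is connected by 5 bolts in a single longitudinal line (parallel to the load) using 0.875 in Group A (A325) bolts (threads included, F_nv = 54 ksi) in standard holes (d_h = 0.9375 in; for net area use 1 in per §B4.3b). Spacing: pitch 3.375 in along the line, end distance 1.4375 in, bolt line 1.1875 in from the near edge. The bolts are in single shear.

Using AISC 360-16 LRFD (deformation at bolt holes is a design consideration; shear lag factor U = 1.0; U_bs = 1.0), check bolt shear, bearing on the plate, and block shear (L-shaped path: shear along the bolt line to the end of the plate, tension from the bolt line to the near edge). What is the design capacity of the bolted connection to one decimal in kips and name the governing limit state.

Bolt shear: A_b = π(0.875)²/4 = 0.60132 in². φR_n = 0.75 × 54 × 0.60132 × 5 × 1 = 121.8 kips.
Bearing (0.3125 in plate, F_u = 65 ksi): end bolts L_c = 1.4375 − 0.9375/2 = 0.96875, R_n = min(1.2×0.96875×0.3125×65, 2.4×0.875×0.3125×65) = 23.613 kips/bolt; interior L_c = 3.375 − 0.9375 = 2.4375, R_n = 42.656 kips/bolt. φR_n = 0.75 × (1×23.613 + 4×42.656) = 145.7 kips.
Block shear: shear path 1×[1.4375+4×3.375] = 1×14.9375 in, A_gv = 4.668, A_nv = 1×(14.9375 − 4.5×1)×0.3125 = 3.2617 in²; tension to near edge: (1.1875 − 0.5×1)×0.3125 = 0.21484 in². R_n = min(0.6×65×3.2617, 0.6×50×4.668) + 1.0×65×0.21484 = min(127.21, 140.04) + 13.965 = 141.18 kips. φR_n = 0.75 × 141.18 = 105.9 kips.
Governing: min(121.8, 145.7, 105.9) = 105.9 kips → block shear.

105.9 kips (block shear governs)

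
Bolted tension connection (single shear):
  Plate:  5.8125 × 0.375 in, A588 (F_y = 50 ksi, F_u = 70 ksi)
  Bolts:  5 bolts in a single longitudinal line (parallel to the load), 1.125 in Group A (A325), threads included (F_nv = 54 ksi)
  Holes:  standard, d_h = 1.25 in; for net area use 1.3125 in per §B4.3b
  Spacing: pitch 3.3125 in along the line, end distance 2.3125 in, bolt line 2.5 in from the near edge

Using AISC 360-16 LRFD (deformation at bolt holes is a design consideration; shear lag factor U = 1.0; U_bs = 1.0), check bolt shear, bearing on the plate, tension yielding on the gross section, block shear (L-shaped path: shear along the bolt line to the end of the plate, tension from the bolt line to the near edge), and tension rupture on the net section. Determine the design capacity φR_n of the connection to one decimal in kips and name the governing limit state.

88.6 kips (net-section rupture governs)

Bolt shear: A_b = π(1.125)²/4 = 0.99402 in². φR_n = 0.75 × 54 × 0.99402 × 5 × 1 = 201.3 kips.
Bearing (0.375 in plate, F_u = 70 ksi): end bolts L_c = 2.3125 − 1.25/2 = 1.6875, R_n = min(1.2×1.6875×0.375×70, 2.4×1.125×0.375×70) = 53.156 kips/bolt; interior L_c = 3.3125 − 1.25 = 2.0625, R_n = 64.969 kips/bolt. φR_n = 0.75 × (1×53.156 + 4×64.969) = 234.8 kips.
Tension yield (gross): A_g = 5.8125×0.375 = 2.1797 in². φR_n = 0.90 × 50 × 2.1797 = 98.1 kips.
Block shear: shear path 1×[2.3125+4×3.3125] = 1×15.5625 in, A_gv = 5.8359, A_nv = 1×(15.5625 − 4.5×1.3125)×0.375 = 3.6211 in²; tension to near edge: (2.5 − 0.5×1.3125)×0.375 = 0.69141 in². R_n = min(0.6×70×3.6211, 0.6×50×5.8359) + 1.0×70×0.69141 = min(152.09, 175.08) + 48.399 = 200.49 kips. φR_n = 0.75 × 200.49 = 150.4 kips.
Tension rupture (net): A_n = (5.8125 − 1×1.3125)×0.375 = 1.6875 in² (U = 1.0, A_e = A_n). φR_n = 0.75 × 70 × 1.6875 = 88.6 kips.
Governing: min(201.3, 234.8, 98.1, 150.4, 88.6) = 88.6 kips → net-section rupture.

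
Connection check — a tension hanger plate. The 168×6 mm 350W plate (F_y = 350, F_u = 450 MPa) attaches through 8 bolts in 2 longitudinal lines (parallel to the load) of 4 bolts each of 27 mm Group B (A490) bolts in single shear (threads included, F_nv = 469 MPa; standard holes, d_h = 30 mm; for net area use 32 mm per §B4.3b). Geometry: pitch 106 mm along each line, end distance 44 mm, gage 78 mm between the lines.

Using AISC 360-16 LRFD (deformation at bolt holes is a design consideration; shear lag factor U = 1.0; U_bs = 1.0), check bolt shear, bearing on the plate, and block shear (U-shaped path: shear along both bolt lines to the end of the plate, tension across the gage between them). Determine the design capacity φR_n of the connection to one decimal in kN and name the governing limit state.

700.7 kN (block shear governs)

Bolt shear: A_b = π(27)²/4 = 572.56 mm². φR_n = 0.75 × 469 × 572.56 × 8 × 1 = 1611.2 kN.
Bearing (6 mm plate, F_u = 450 MPa): end bolts L_c = 44 − 30/2 = 29, R_n = min(1.2×29×6×450, 2.4×27×6×450) = 93.96 kN/bolt; interior L_c = 106 − 30 = 76, R_n = 174.96 kN/bolt. φR_n = 0.75 × (2×93.96 + 6×174.96) = 928.3 kN.
Block shear: shear path 2×[44+3×106] = 2×362 mm, A_gv = 4344, A_nv = 2×(362 − 3.5×32)×6 = 3000 mm²; tension across gage: (78 − 1×32)×6 = 276 mm². R_n = min(0.6×450×3000, 0.6×350×4344) + 1.0×450×276 = min(810, 912.24) + 124.2 = 934.2 kN. φR_n = 0.75 × 934.2 = 700.7 kN.
Governing: min(1611.2, 928.3, 700.7) = 700.7 kN → block shear.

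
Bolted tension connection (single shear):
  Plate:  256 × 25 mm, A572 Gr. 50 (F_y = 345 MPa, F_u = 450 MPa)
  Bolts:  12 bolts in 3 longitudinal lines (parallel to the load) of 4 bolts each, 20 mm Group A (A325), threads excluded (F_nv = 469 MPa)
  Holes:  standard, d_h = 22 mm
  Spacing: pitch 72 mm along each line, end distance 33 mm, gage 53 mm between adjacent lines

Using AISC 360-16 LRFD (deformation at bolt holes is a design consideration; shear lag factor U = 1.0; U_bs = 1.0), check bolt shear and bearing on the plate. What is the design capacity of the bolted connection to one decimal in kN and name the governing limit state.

Bolt shear: A_b = π(20)²/4 = 314.16 mm². φR_n = 0.75 × 469 × 314.16 × 12 × 1 = 1326.1 kN.
Bearing (25 mm plate, F_u = 450 MPa): end bolts L_c = 33 − 22/2 = 22, R_n = min(1.2×22×25×450, 2.4×20×25×450) = 297 kN/bolt; interior L_c = 72 − 22 = 50, R_n = 540 kN/bolt. φR_n = 0.75 × (3×297 + 9×540) = 4313.3 kN.
Governing: min(1326.1, 4313.3) = 1326.1 kN → bolt shear.

1326.1 kN (bolt shear governs)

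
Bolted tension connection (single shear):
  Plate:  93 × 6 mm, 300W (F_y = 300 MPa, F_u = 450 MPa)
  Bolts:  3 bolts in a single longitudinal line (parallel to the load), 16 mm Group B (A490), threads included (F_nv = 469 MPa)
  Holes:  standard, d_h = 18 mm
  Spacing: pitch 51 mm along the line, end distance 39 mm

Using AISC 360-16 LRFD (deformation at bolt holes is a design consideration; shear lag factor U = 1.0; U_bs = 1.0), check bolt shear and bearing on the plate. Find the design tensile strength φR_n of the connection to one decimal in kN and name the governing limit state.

212.2 kN (bolt shear governs)

Bolt shear: A_b = π(16)²/4 = 201.06 mm². φR_n = 0.75 × 469 × 201.06 × 3 × 1 = 212.2 kN.
Bearing (6 mm plate, F_u = 450 MPa): end bolts L_c = 39 − 18/2 = 30, R_n = min(1.2×30×6×450, 2.4×16×6×450) = 97.2 kN/bolt; interior L_c = 51 − 18 = 33, R_n = 103.68 kN/bolt. φR_n = 0.75 × (1×97.2 + 2×103.68) = 228.4 kN.
Governing: min(212.2, 228.4) = 212.2 kN → bolt shear.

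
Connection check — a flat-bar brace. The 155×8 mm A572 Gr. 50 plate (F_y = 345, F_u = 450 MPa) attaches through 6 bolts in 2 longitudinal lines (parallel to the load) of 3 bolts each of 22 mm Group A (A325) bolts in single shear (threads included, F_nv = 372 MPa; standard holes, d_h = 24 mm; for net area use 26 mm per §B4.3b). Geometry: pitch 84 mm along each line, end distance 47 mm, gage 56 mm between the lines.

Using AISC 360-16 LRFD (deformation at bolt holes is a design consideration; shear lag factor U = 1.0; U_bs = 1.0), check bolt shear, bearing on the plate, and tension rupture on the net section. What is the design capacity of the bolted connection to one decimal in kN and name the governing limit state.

Bolt shear: A_b = π(22)²/4 = 380.13 mm². φR_n = 0.75 × 372 × 380.13 × 6 × 1 = 636.3 kN.
Bearing (8 mm plate, F_u = 450 MPa): end bolts L_c = 47 − 24/2 = 35, R_n = min(1.2×35×8×450, 2.4×22×8×450) = 151.2 kN/bolt; interior L_c = 84 − 24 = 60, R_n = 190.08 kN/bolt. φR_n = 0.75 × (2×151.2 + 4×190.08) = 797.0 kN.
Tension rupture (net): A_n = (155 − 2×26)×8 = 824 mm² (U = 1.0, A_e = A_n). φR_n = 0.75 × 450 × 824 = 278.1 kN.
Governing: min(636.3, 797.0, 278.1) = 278.1 kN → net-section rupture.

278.1 kN (net-section rupture governs)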